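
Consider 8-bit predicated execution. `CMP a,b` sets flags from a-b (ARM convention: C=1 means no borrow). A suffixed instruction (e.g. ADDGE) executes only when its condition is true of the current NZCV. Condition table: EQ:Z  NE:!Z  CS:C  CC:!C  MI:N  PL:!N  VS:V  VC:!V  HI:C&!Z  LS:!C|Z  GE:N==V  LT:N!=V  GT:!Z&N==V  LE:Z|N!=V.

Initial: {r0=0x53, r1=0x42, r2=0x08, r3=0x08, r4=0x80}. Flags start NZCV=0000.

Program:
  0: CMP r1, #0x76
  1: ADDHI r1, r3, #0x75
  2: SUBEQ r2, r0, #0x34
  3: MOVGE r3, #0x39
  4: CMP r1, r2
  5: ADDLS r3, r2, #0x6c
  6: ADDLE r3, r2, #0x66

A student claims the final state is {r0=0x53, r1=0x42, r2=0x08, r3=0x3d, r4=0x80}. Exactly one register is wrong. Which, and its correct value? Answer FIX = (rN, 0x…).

FIX = (r3, 0x08)

0: ✓ CMP  NZCV=1000
1: · ADDHI
2: · SUBEQ
3: · MOVGE
4: ✓ CMP  NZCV=0010
5: · ADDLS
6: · ADDLE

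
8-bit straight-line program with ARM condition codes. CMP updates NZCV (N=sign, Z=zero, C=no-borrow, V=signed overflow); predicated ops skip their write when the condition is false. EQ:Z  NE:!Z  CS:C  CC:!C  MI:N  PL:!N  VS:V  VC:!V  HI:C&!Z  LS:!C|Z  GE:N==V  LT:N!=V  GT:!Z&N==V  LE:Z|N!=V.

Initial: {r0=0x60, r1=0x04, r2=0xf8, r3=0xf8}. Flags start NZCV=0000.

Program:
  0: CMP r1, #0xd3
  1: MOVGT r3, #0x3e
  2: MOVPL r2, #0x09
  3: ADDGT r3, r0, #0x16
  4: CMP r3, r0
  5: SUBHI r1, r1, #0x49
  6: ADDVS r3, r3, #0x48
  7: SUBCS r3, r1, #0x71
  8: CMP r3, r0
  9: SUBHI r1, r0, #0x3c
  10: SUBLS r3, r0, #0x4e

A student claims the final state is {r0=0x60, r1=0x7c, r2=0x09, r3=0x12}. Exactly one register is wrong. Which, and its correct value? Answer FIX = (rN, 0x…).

FIX = (r1, 0xbb)

0: ✓ CMP  NZCV=0000
1: ✓ MOVGT  r3←0x3e
2: ✓ MOVPL  r2←0x09
3: ✓ ADDGT  r3←0x76
4: ✓ CMP  NZCV=0010
5: ✓ SUBHI  r1←0xbb
6: · ADDVS
7: ✓ SUBCS  r3←0x4a
8: ✓ CMP  NZCV=1000
9: · SUBHI
10: ✓ SUBLS  r3←0x12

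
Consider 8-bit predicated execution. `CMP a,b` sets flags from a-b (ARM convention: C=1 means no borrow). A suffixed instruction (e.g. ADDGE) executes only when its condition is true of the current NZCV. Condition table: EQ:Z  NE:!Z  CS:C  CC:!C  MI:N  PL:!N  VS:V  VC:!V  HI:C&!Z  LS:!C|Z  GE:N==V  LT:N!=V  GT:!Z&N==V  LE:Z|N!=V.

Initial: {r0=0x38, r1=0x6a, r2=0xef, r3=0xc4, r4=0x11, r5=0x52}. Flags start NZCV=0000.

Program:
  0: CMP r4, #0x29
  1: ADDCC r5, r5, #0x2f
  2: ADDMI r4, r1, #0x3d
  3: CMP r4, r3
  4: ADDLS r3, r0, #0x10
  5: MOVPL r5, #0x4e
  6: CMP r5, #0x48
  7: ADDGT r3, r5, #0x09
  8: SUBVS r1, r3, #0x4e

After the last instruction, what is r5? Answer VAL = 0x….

0: ✓ CMP  NZCV=1000
1: ✓ ADDCC  r5←0x81
2: ✓ ADDMI  r4←0xa7
3: ✓ CMP  NZCV=1000
4: ✓ ADDLS  r3←0x48
5: · MOVPL
6: ✓ CMP  NZCV=0011
7: · ADDGT
8: ✓ SUBVS  r1←0xfa

VAL = 0x81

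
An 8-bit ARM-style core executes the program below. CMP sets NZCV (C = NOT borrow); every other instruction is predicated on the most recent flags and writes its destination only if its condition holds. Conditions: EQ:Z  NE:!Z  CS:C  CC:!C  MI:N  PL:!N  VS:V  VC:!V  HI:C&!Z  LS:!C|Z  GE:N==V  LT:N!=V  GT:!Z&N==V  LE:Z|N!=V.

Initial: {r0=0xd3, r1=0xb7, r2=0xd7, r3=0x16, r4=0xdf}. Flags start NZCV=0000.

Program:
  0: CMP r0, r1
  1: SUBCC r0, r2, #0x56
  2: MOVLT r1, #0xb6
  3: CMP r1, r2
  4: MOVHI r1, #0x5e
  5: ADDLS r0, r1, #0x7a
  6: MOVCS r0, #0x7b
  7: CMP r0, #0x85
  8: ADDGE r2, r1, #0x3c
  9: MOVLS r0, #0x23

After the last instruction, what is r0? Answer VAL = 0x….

[0] flags=0010 → (cmp)
[1] flags=0010 CC?F → skip
[2] flags=0010 LT?F → skip
[3] flags=1000 → (cmp)
[4] flags=1000 HI?F → skip
[5] flags=1000 LS?T → r0=0x31
[6] flags=1000 CS?F → skip
[7] flags=1001 → (cmp)
[8] flags=1001 GE?T → r2=0xf3
[9] flags=1001 LS?T → r0=0x23

VAL = 0x23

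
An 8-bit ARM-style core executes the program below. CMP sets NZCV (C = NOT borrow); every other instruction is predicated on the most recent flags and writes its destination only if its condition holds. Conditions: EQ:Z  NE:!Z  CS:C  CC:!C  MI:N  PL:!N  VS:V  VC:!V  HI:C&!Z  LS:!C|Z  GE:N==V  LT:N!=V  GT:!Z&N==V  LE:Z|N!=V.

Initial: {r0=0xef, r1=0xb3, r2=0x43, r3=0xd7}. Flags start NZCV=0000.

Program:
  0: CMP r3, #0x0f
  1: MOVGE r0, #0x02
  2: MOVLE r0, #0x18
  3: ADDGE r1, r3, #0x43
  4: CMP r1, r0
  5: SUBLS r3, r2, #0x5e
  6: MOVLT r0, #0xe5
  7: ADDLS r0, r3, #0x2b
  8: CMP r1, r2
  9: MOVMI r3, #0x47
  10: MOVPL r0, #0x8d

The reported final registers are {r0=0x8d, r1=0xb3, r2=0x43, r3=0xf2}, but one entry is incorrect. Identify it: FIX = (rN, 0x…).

[0] flags=1010 → (cmp)
[1] flags=1010 GE?F → skip
[2] flags=1010 LE?T → r0=0x18
[3] flags=1010 GE?F → skip
[4] flags=1010 → (cmp)
[5] flags=1010 LS?F → skip
[6] flags=1010 LT?T → r0=0xe5
[7] flags=1010 LS?F → skip
[8] flags=0011 → (cmp)
[9] flags=0011 MI?F → skip
[10] flags=0011 PL?T → r0=0x8d

FIX = (r3, 0xd7)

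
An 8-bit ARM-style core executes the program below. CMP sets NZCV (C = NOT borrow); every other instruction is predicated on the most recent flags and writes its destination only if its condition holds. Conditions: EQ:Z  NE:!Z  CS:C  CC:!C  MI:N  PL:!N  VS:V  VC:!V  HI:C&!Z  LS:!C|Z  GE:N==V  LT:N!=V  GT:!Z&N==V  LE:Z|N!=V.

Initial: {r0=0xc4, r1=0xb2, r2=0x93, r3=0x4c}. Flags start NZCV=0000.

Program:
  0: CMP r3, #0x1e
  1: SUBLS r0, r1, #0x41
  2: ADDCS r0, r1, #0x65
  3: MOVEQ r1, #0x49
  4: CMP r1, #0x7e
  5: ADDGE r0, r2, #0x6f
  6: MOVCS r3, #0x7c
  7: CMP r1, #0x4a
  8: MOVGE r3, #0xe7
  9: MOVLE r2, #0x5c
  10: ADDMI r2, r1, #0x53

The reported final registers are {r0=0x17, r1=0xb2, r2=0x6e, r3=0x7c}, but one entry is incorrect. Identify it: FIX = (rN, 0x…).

FIX = (r2, 0x5c)

0: ✓ CMP  NZCV=0010
1: · SUBLS
2: ✓ ADDCS  r0←0x17
3: · MOVEQ
4: ✓ CMP  NZCV=0011
5: · ADDGE
6: ✓ MOVCS  r3←0x7c
7: ✓ CMP  NZCV=0011
8: · MOVGE
9: ✓ MOVLE  r2←0x5c
10: · ADDMI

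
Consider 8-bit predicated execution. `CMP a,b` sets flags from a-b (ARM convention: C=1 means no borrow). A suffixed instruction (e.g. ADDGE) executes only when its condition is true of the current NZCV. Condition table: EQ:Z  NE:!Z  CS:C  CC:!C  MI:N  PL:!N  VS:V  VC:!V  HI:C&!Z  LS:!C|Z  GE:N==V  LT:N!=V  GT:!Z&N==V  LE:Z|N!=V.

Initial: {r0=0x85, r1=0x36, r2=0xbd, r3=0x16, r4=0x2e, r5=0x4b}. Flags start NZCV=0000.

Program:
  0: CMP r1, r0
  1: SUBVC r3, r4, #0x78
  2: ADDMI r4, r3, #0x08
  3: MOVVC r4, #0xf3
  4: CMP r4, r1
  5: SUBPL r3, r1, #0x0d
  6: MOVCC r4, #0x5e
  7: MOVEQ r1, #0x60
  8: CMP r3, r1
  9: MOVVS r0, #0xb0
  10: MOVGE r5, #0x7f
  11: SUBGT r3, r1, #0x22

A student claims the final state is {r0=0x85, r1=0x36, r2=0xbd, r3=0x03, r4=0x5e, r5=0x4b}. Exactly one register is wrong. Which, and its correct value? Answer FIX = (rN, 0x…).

FIX = (r3, 0x16)

[0] flags=1001 → (cmp)
[1] flags=1001 VC?F → skip
[2] flags=1001 MI?T → r4=0x1e
[3] flags=1001 VC?F → skip
[4] flags=1000 → (cmp)
[5] flags=1000 PL?F → skip
[6] flags=1000 CC?T → r4=0x5e
[7] flags=1000 EQ?F → skip
[8] flags=1000 → (cmp)
[9] flags=1000 VS?F → skip
[10] flags=1000 GE?F → skip
[11] flags=1000 GT?F → skip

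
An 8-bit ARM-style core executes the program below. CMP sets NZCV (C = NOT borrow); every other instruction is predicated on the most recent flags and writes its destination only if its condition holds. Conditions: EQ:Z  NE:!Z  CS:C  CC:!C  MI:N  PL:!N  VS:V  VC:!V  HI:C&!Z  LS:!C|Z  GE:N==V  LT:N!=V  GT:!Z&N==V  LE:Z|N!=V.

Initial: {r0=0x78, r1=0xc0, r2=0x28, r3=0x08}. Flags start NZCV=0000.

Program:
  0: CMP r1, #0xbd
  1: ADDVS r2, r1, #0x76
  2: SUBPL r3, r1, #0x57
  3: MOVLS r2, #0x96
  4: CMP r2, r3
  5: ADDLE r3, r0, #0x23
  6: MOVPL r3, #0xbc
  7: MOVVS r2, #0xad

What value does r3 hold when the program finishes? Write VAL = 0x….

VAL = 0x9b

[0] flags=0010 → (cmp)
[1] flags=0010 VS?F → skip
[2] flags=0010 PL?T → r3=0x69
[3] flags=0010 LS?F → skip
[4] flags=1000 → (cmp)
[5] flags=1000 LE?T → r3=0x9b
[6] flags=1000 PL?F → skip
[7] flags=1000 VS?F → skip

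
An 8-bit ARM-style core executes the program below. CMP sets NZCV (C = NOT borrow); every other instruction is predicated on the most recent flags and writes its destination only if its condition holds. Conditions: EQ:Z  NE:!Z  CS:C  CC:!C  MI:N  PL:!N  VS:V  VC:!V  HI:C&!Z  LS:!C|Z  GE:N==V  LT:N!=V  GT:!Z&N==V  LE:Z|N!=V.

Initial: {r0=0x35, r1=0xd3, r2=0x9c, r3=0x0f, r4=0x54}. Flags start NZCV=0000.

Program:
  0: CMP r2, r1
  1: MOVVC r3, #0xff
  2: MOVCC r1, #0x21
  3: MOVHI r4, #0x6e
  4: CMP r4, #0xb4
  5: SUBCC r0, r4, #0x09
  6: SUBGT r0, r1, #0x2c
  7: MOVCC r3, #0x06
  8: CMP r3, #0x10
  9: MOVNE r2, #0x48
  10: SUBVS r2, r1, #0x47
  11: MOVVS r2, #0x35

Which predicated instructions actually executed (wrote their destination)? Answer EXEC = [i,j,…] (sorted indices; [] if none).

EXEC = [1,2,5,6,7,9]

0: ✓ CMP  NZCV=1000
1: ✓ MOVVC  r3←0xff
2: ✓ MOVCC  r1←0x21
3: · MOVHI
4: ✓ CMP  NZCV=1001
5: ✓ SUBCC  r0←0x4b
6: ✓ SUBGT  r0←0xf5
7: ✓ MOVCC  r3←0x06
8: ✓ CMP  NZCV=1000
9: ✓ MOVNE  r2←0x48
10: · SUBVS
11: · MOVVS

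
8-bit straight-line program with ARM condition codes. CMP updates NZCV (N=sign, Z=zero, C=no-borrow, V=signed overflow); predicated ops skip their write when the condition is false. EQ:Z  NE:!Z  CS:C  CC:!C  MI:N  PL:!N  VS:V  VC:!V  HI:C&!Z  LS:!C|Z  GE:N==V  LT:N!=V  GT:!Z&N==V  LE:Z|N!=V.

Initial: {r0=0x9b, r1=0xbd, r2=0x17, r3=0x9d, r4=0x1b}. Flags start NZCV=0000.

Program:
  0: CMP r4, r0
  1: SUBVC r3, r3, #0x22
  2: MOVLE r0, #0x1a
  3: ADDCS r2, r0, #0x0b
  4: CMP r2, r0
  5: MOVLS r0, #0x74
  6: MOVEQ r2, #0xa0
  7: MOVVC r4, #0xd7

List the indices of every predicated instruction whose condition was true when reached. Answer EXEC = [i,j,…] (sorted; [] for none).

0: ✓ CMP  NZCV=1001
1: · SUBVC
2: · MOVLE
3: · ADDCS
4: ✓ CMP  NZCV=0000
5: ✓ MOVLS  r0←0x74
6: · MOVEQ
7: ✓ MOVVC  r4←0xd7

EXEC = [5,7]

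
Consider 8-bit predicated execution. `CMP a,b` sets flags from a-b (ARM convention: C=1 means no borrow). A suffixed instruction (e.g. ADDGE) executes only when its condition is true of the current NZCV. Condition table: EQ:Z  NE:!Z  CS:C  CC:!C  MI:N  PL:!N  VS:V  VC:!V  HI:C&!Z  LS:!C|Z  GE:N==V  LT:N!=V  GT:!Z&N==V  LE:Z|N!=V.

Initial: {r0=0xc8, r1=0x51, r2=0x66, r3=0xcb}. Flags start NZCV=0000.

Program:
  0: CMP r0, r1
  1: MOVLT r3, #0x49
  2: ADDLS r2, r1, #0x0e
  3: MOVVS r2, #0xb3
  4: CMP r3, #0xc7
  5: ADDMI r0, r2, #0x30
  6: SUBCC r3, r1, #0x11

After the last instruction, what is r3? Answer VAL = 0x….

[0] flags=0011 → (cmp)
[1] flags=0011 LT?T → r3=0x49
[2] flags=0011 LS?F → skip
[3] flags=0011 VS?T → r2=0xb3
[4] flags=1001 → (cmp)
[5] flags=1001 MI?T → r0=0xe3
[6] flags=1001 CC?T → r3=0x40

VAL = 0x40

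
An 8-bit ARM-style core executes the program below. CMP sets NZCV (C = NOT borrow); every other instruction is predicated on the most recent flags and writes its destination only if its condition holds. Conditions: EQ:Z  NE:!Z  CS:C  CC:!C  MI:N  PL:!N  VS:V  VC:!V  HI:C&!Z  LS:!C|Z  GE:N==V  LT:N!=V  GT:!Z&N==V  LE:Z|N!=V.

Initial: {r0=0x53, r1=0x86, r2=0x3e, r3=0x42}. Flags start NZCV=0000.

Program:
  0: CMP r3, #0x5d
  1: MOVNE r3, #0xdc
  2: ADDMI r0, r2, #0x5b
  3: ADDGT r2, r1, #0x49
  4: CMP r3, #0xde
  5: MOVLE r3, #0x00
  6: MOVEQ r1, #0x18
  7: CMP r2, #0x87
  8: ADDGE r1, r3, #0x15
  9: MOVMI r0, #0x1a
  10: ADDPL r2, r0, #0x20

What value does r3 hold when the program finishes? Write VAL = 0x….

0: ✓ CMP  NZCV=1000
1: ✓ MOVNE  r3←0xdc
2: ✓ ADDMI  r0←0x99
3: · ADDGT
4: ✓ CMP  NZCV=1000
5: ✓ MOVLE  r3←0x00
6: · MOVEQ
7: ✓ CMP  NZCV=1001
8: ✓ ADDGE  r1←0x15
9: ✓ MOVMI  r0←0x1a
10: · ADDPL

VAL = 0x00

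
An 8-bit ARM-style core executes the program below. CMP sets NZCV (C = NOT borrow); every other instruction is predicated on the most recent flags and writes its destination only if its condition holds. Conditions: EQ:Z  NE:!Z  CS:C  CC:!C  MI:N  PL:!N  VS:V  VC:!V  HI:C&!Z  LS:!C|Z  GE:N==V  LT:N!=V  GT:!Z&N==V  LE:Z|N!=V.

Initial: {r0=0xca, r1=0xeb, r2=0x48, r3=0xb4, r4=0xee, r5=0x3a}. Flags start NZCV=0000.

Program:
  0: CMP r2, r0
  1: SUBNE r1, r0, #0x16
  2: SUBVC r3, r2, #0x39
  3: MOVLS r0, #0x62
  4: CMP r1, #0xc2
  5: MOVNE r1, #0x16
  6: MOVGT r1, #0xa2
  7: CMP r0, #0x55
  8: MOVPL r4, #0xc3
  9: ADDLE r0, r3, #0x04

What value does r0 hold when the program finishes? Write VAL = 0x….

VAL = 0x62

0: ✓ CMP  NZCV=0000
1: ✓ SUBNE  r1←0xb4
2: ✓ SUBVC  r3←0x0f
3: ✓ MOVLS  r0←0x62
4: ✓ CMP  NZCV=1000
5: ✓ MOVNE  r1←0x16
6: · MOVGT
7: ✓ CMP  NZCV=0010
8: ✓ MOVPL  r4←0xc3
9: · ADDLE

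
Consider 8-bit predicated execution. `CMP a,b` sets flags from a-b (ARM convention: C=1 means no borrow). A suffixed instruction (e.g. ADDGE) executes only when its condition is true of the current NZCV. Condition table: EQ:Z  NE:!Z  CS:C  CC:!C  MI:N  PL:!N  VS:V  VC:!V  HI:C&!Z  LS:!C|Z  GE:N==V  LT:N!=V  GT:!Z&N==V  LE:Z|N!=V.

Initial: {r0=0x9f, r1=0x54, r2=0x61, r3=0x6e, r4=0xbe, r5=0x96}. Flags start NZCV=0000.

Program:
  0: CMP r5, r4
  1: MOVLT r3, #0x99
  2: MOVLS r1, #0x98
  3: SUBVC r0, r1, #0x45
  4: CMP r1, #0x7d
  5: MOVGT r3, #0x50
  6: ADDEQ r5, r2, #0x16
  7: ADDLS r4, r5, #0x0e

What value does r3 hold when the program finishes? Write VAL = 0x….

VAL = 0x99

[0] flags=1000 → (cmp)
[1] flags=1000 LT?T → r3=0x99
[2] flags=1000 LS?T → r1=0x98
[3] flags=1000 VC?T → r0=0x53
[4] flags=0011 → (cmp)
[5] flags=0011 GT?F → skip
[6] flags=0011 EQ?F → skip
[7] flags=0011 LS?F → skip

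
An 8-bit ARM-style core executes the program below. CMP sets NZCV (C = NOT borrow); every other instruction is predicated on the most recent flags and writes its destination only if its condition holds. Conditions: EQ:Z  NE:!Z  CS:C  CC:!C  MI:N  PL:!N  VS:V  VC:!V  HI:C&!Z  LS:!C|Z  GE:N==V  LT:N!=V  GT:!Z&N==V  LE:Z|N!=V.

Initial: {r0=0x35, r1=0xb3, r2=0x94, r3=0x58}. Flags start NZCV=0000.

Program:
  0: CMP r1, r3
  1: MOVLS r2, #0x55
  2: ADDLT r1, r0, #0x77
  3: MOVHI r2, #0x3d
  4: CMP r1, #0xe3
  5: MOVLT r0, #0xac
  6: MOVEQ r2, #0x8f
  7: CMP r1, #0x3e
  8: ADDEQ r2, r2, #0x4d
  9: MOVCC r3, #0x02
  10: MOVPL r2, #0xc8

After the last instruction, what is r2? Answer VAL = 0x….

VAL = 0xc8

0: ✓ CMP  NZCV=0011
1: · MOVLS
2: ✓ ADDLT  r1←0xac
3: ✓ MOVHI  r2←0x3d
4: ✓ CMP  NZCV=1000
5: ✓ MOVLT  r0←0xac
6: · MOVEQ
7: ✓ CMP  NZCV=0011
8: · ADDEQ
9: · MOVCC
10: ✓ MOVPL  r2←0xc8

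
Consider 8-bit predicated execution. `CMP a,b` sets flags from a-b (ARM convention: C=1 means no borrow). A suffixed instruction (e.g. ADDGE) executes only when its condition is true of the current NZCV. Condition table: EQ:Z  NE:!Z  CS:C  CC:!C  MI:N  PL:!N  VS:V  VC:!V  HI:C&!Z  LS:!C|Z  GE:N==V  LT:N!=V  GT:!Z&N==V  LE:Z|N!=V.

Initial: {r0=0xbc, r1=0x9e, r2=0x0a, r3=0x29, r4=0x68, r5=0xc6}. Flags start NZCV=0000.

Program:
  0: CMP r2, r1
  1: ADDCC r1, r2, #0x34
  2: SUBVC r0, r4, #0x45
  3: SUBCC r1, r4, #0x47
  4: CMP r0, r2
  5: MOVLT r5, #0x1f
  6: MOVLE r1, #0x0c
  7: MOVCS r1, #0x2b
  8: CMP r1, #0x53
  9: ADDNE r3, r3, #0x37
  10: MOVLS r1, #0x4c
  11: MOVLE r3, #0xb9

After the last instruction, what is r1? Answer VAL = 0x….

VAL = 0x4c

[0] flags=0000 → (cmp)
[1] flags=0000 CC?T → r1=0x3e
[2] flags=0000 VC?T → r0=0x23
[3] flags=0000 CC?T → r1=0x21
[4] flags=0010 → (cmp)
[5] flags=0010 LT?F → skip
[6] flags=0010 LE?F → skip
[7] flags=0010 CS?T → r1=0x2b
[8] flags=1000 → (cmp)
[9] flags=1000 NE?T → r3=0x60
[10] flags=1000 LS?T → r1=0x4c
[11] flags=1000 LE?T → r3=0xb9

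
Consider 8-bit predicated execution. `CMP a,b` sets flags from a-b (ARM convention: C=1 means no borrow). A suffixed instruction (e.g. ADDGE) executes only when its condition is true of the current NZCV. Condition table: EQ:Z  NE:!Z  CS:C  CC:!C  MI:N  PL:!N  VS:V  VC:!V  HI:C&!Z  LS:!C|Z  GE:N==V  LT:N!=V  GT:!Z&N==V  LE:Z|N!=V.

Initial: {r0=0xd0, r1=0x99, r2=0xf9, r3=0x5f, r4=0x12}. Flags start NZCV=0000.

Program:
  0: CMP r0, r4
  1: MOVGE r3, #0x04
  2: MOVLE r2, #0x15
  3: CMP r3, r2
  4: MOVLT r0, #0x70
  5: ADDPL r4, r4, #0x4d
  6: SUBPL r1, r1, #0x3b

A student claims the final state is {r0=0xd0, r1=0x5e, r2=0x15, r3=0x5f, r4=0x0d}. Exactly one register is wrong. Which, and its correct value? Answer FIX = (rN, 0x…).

FIX = (r4, 0x5f)

0: ✓ CMP  NZCV=1010
1: · MOVGE
2: ✓ MOVLE  r2←0x15
3: ✓ CMP  NZCV=0010
4: · MOVLT
5: ✓ ADDPL  r4←0x5f
6: ✓ SUBPL  r1←0x5e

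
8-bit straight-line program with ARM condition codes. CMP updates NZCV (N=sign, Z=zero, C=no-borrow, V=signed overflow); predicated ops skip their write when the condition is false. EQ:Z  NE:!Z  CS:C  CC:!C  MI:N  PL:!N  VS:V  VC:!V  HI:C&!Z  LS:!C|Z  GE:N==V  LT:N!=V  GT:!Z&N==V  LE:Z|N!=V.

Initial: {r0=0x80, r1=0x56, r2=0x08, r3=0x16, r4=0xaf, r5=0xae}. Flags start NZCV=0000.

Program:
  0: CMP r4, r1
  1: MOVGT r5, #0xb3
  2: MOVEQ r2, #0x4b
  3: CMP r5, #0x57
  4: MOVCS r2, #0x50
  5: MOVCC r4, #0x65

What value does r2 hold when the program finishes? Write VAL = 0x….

[0] flags=0011 → (cmp)
[1] flags=0011 GT?F → skip
[2] flags=0011 EQ?F → skip
[3] flags=0011 → (cmp)
[4] flags=0011 CS?T → r2=0x50
[5] flags=0011 CC?F → skip

VAL = 0x50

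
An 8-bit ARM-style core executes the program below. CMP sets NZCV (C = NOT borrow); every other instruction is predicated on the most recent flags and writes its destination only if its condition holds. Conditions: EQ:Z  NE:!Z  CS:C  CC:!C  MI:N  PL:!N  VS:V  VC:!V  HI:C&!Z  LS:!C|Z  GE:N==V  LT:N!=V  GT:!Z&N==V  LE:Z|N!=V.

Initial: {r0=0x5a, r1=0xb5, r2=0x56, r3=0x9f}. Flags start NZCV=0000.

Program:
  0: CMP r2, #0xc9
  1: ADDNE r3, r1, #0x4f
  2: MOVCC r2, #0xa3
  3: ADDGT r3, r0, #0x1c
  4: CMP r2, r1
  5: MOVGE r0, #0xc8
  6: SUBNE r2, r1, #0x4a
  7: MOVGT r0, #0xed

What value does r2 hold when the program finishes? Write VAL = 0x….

[0] flags=1001 → (cmp)
[1] flags=1001 NE?T → r3=0x04
[2] flags=1001 CC?T → r2=0xa3
[3] flags=1001 GT?T → r3=0x76
[4] flags=1000 → (cmp)
[5] flags=1000 GE?F → skip
[6] flags=1000 NE?T → r2=0x6b
[7] flags=1000 GT?F → skip

VAL = 0x6b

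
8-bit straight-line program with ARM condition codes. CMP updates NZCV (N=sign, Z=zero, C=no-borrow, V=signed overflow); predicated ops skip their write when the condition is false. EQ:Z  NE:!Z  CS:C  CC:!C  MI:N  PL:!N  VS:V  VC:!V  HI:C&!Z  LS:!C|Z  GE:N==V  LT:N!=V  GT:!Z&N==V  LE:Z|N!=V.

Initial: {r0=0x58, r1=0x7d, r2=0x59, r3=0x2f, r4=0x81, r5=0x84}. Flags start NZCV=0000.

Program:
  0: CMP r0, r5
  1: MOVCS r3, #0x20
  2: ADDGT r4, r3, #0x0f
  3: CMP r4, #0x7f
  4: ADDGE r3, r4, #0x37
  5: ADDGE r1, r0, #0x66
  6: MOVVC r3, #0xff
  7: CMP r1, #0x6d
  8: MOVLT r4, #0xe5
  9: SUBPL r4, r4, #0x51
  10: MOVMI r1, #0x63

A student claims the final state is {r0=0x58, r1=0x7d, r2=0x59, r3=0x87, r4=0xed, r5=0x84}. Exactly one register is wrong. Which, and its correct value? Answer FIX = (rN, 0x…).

[0] flags=1001 → (cmp)
[1] flags=1001 CS?F → skip
[2] flags=1001 GT?T → r4=0x3e
[3] flags=1000 → (cmp)
[4] flags=1000 GE?F → skip
[5] flags=1000 GE?F → skip
[6] flags=1000 VC?T → r3=0xff
[7] flags=0010 → (cmp)
[8] flags=0010 LT?F → skip
[9] flags=0010 PL?T → r4=0xed
[10] flags=0010 MI?F → skip

FIX = (r3, 0xff)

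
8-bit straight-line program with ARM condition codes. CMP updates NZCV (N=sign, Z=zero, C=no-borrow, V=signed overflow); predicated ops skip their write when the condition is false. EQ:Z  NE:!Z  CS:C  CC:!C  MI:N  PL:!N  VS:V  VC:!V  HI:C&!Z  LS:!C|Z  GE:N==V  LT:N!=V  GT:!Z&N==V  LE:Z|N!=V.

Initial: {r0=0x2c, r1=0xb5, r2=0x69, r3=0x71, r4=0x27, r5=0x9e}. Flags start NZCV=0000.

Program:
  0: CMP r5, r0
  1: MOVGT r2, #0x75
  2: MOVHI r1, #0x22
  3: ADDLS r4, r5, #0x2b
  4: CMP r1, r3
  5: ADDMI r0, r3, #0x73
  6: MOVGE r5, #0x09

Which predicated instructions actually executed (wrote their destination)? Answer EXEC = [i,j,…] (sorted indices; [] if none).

0: ✓ CMP  NZCV=0011
1: · MOVGT
2: ✓ MOVHI  r1←0x22
3: · ADDLS
4: ✓ CMP  NZCV=1000
5: ✓ ADDMI  r0←0xe4
6: · MOVGE

EXEC = [2,5]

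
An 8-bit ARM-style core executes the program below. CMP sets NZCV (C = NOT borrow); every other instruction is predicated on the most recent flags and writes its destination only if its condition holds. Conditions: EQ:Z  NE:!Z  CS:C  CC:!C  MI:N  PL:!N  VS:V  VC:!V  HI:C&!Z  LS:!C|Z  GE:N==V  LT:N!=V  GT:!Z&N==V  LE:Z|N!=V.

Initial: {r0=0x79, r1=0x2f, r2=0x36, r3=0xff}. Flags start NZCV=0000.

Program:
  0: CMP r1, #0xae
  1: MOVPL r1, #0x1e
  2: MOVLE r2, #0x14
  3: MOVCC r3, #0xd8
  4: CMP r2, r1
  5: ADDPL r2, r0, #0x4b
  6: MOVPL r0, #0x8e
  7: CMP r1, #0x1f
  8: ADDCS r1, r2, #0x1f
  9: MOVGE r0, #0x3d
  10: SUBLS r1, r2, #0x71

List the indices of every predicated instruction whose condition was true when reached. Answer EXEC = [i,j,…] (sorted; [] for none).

0: ✓ CMP  NZCV=1001
1: · MOVPL
2: · MOVLE
3: ✓ MOVCC  r3←0xd8
4: ✓ CMP  NZCV=0010
5: ✓ ADDPL  r2←0xc4
6: ✓ MOVPL  r0←0x8e
7: ✓ CMP  NZCV=0010
8: ✓ ADDCS  r1←0xe3
9: ✓ MOVGE  r0←0x3d
10: · SUBLS

EXEC = [3,5,6,8,9]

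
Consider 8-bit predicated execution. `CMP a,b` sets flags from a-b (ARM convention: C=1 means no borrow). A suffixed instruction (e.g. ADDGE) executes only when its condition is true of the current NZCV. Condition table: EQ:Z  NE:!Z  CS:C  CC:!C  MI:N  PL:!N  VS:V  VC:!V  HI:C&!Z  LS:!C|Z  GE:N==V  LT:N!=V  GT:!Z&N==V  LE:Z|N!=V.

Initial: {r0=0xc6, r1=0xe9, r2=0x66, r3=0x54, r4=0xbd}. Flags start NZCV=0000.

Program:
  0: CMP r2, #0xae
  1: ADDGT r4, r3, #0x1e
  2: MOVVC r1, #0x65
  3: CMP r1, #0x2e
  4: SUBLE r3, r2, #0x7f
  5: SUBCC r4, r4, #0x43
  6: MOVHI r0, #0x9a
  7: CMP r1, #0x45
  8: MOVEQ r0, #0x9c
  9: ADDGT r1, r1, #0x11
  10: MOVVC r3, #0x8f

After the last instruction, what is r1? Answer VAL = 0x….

VAL = 0xe9

[0] flags=1001 → (cmp)
[1] flags=1001 GT?T → r4=0x72
[2] flags=1001 VC?F → skip
[3] flags=1010 → (cmp)
[4] flags=1010 LE?T → r3=0xe7
[5] flags=1010 CC?F → skip
[6] flags=1010 HI?T → r0=0x9a
[7] flags=1010 → (cmp)
[8] flags=1010 EQ?F → skip
[9] flags=1010 GT?F → skip
[10] flags=1010 VC?T → r3=0x8f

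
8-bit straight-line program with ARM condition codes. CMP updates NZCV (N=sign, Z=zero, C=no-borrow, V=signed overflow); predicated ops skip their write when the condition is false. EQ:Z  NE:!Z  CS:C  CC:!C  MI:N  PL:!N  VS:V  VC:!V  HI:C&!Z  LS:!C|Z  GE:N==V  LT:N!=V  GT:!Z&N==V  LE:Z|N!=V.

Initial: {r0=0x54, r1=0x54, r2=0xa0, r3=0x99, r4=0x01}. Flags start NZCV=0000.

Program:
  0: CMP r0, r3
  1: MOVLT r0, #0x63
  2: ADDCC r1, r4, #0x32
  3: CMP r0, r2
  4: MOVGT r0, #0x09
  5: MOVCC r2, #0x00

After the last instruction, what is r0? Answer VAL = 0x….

[0] flags=1001 → (cmp)
[1] flags=1001 LT?F → skip
[2] flags=1001 CC?T → r1=0x33
[3] flags=1001 → (cmp)
[4] flags=1001 GT?T → r0=0x09
[5] flags=1001 CC?T → r2=0x00

VAL = 0x09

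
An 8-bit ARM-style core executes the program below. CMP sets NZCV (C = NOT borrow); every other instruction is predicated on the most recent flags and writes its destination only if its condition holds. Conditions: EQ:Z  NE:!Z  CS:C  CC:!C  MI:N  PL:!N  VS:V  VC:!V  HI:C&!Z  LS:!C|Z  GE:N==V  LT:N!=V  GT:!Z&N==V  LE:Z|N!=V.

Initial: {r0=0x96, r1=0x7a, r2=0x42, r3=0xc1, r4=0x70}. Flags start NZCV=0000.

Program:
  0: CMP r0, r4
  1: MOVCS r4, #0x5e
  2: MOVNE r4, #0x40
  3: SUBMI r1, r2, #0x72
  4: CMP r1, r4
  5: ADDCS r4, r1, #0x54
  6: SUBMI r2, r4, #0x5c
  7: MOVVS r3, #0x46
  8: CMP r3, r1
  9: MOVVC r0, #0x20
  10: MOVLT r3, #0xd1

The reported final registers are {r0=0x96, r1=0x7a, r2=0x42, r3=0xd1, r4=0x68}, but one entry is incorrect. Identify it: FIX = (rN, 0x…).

0: ✓ CMP  NZCV=0011
1: ✓ MOVCS  r4←0x5e
2: ✓ MOVNE  r4←0x40
3: · SUBMI
4: ✓ CMP  NZCV=0010
5: ✓ ADDCS  r4←0xce
6: · SUBMI
7: · MOVVS
8: ✓ CMP  NZCV=0011
9: · MOVVC
10: ✓ MOVLT  r3←0xd1

FIX = (r4, 0xce)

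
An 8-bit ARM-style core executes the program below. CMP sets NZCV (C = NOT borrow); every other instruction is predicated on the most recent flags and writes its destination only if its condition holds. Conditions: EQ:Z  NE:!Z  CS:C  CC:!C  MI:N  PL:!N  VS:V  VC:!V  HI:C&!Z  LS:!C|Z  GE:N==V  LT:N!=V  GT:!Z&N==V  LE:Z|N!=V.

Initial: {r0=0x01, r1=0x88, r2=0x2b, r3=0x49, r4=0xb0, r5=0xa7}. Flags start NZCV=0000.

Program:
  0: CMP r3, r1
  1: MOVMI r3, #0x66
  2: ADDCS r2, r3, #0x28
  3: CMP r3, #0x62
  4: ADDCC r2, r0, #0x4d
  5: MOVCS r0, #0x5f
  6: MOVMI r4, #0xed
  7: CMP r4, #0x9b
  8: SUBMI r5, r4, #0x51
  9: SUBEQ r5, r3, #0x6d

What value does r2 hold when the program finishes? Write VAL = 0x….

[0] flags=1001 → (cmp)
[1] flags=1001 MI?T → r3=0x66
[2] flags=1001 CS?F → skip
[3] flags=0010 → (cmp)
[4] flags=0010 CC?F → skip
[5] flags=0010 CS?T → r0=0x5f
[6] flags=0010 MI?F → skip
[7] flags=0010 → (cmp)
[8] flags=0010 MI?F → skip
[9] flags=0010 EQ?F → skip

VAL = 0x2b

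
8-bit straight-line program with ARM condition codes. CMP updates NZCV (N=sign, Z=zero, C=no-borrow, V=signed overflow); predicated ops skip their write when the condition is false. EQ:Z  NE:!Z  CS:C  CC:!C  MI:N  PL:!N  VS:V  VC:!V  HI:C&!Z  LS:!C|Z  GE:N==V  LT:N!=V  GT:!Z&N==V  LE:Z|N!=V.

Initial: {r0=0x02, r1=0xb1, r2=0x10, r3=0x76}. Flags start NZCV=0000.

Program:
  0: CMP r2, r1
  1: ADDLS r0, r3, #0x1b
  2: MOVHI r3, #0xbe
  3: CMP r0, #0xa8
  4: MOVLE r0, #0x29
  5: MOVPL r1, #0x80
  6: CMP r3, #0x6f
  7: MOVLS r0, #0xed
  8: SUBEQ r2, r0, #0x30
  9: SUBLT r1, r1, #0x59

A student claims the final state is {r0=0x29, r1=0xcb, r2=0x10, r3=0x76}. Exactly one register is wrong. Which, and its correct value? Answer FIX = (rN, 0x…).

0: ✓ CMP  NZCV=0000
1: ✓ ADDLS  r0←0x91
2: · MOVHI
3: ✓ CMP  NZCV=1000
4: ✓ MOVLE  r0←0x29
5: · MOVPL
6: ✓ CMP  NZCV=0010
7: · MOVLS
8: · SUBEQ
9: · SUBLT

FIX = (r1, 0xb1)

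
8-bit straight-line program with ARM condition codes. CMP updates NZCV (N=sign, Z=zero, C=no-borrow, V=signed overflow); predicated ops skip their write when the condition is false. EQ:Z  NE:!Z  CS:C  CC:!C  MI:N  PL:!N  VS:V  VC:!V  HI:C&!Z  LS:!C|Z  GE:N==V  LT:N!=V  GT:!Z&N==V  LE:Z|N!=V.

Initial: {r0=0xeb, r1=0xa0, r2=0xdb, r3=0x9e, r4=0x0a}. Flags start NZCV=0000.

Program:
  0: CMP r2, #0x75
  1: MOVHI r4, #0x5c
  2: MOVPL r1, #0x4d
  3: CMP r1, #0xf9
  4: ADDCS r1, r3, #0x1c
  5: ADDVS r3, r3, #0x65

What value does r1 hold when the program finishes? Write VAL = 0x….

VAL = 0x4d

[0] flags=0011 → (cmp)
[1] flags=0011 HI?T → r4=0x5c
[2] flags=0011 PL?T → r1=0x4d
[3] flags=0000 → (cmp)
[4] flags=0000 CS?F → skip
[5] flags=0000 VS?F → skip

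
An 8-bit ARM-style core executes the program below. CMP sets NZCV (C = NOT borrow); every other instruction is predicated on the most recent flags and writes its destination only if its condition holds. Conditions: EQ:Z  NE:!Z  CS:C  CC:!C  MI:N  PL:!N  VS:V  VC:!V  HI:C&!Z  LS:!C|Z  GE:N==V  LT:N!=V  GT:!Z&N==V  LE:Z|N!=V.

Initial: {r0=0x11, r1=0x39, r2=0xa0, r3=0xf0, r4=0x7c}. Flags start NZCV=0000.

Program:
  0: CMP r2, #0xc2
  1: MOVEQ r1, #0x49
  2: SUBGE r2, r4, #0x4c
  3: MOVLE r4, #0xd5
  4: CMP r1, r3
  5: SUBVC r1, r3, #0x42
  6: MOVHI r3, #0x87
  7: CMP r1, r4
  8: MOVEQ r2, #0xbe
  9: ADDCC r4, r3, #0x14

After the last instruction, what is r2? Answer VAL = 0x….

[0] flags=1000 → (cmp)
[1] flags=1000 EQ?F → skip
[2] flags=1000 GE?F → skip
[3] flags=1000 LE?T → r4=0xd5
[4] flags=0000 → (cmp)
[5] flags=0000 VC?T → r1=0xae
[6] flags=0000 HI?F → skip
[7] flags=1000 → (cmp)
[8] flags=1000 EQ?F → skip
[9] flags=1000 CC?T → r4=0x04

VAL = 0xa0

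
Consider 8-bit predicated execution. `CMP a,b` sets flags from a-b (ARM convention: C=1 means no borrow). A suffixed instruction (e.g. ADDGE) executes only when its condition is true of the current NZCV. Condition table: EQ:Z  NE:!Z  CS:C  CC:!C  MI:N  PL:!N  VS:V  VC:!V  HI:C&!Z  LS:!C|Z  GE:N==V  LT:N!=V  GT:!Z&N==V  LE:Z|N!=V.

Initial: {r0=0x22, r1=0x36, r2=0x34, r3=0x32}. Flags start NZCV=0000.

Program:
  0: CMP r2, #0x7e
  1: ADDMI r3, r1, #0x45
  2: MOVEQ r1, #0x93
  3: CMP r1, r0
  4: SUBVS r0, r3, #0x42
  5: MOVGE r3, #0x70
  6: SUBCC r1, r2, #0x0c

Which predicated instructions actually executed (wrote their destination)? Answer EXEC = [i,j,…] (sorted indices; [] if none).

0: ✓ CMP  NZCV=1000
1: ✓ ADDMI  r3←0x7b
2: · MOVEQ
3: ✓ CMP  NZCV=0010
4: · SUBVS
5: ✓ MOVGE  r3←0x70
6: · SUBCC

EXEC = [1,5]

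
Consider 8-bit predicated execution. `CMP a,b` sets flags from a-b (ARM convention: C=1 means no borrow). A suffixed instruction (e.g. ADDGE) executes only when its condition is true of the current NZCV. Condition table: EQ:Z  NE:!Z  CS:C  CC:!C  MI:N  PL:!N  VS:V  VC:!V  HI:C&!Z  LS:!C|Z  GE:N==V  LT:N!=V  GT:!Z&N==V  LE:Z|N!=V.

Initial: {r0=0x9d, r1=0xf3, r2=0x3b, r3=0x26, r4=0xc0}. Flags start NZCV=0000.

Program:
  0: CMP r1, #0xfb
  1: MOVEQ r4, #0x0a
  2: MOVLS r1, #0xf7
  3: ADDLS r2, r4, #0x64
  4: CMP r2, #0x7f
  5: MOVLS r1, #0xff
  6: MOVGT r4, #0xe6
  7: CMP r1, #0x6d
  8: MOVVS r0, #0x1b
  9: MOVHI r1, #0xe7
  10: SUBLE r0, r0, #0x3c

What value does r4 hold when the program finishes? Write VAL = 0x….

0: ✓ CMP  NZCV=1000
1: · MOVEQ
2: ✓ MOVLS  r1←0xf7
3: ✓ ADDLS  r2←0x24
4: ✓ CMP  NZCV=1000
5: ✓ MOVLS  r1←0xff
6: · MOVGT
7: ✓ CMP  NZCV=1010
8: · MOVVS
9: ✓ MOVHI  r1←0xe7
10: ✓ SUBLE  r0←0x61

VAL = 0xc0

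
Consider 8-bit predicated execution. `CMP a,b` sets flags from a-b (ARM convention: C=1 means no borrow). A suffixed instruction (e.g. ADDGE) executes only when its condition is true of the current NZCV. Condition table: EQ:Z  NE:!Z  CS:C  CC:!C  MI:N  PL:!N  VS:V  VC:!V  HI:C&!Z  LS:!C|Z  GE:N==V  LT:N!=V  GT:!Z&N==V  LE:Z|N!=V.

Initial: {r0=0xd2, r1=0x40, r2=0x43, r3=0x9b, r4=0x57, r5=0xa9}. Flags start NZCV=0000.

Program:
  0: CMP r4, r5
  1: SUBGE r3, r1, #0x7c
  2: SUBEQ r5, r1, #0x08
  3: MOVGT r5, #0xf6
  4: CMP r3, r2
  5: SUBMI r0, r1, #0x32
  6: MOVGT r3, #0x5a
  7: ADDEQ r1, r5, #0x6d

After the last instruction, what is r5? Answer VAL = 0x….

0: ✓ CMP  NZCV=1001
1: ✓ SUBGE  r3←0xc4
2: · SUBEQ
3: ✓ MOVGT  r5←0xf6
4: ✓ CMP  NZCV=1010
5: ✓ SUBMI  r0←0x0e
6: · MOVGT
7: · ADDEQ

VAL = 0xf6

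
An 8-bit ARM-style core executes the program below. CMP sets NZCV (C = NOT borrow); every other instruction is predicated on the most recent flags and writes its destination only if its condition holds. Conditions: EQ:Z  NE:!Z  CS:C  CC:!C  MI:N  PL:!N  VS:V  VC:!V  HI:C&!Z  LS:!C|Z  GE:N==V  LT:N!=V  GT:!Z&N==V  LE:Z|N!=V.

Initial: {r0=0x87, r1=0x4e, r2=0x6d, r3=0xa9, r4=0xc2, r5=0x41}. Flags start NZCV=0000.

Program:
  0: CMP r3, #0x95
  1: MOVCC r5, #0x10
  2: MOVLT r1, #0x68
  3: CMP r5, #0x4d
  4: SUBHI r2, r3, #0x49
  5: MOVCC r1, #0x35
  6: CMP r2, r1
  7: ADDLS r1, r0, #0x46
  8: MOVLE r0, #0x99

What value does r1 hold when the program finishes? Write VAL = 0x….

0: ✓ CMP  NZCV=0010
1: · MOVCC
2: · MOVLT
3: ✓ CMP  NZCV=1000
4: · SUBHI
5: ✓ MOVCC  r1←0x35
6: ✓ CMP  NZCV=0010
7: · ADDLS
8: · MOVLE

VAL = 0x35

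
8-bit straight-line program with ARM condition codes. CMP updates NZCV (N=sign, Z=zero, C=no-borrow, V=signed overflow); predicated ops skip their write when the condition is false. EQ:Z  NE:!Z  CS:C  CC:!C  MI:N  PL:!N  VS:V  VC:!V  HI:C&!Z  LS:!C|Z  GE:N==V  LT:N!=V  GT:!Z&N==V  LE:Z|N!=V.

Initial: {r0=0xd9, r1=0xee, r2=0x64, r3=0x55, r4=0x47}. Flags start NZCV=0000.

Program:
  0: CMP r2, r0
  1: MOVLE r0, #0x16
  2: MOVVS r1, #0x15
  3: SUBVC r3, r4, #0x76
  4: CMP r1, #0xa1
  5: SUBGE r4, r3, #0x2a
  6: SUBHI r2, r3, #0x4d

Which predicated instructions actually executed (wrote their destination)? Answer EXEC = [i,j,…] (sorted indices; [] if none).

0: ✓ CMP  NZCV=1001
1: · MOVLE
2: ✓ MOVVS  r1←0x15
3: · SUBVC
4: ✓ CMP  NZCV=0000
5: ✓ SUBGE  r4←0x2b
6: · SUBHI

EXEC = [2,5]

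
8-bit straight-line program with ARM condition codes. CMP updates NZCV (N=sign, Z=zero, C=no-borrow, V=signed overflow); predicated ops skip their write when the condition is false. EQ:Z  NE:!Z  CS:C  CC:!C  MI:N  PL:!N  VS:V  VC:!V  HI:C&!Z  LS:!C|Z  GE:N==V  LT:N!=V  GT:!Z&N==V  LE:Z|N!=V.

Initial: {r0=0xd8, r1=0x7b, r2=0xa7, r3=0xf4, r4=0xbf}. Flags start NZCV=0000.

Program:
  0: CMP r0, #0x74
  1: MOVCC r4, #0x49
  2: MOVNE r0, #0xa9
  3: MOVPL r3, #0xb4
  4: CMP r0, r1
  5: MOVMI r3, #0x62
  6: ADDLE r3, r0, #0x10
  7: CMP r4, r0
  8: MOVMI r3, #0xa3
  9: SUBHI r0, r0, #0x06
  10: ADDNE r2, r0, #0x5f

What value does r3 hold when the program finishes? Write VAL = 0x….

[0] flags=0011 → (cmp)
[1] flags=0011 CC?F → skip
[2] flags=0011 NE?T → r0=0xa9
[3] flags=0011 PL?T → r3=0xb4
[4] flags=0011 → (cmp)
[5] flags=0011 MI?F → skip
[6] flags=0011 LE?T → r3=0xb9
[7] flags=0010 → (cmp)
[8] flags=0010 MI?F → skip
[9] flags=0010 HI?T → r0=0xa3
[10] flags=0010 NE?T → r2=0x02

VAL = 0xb9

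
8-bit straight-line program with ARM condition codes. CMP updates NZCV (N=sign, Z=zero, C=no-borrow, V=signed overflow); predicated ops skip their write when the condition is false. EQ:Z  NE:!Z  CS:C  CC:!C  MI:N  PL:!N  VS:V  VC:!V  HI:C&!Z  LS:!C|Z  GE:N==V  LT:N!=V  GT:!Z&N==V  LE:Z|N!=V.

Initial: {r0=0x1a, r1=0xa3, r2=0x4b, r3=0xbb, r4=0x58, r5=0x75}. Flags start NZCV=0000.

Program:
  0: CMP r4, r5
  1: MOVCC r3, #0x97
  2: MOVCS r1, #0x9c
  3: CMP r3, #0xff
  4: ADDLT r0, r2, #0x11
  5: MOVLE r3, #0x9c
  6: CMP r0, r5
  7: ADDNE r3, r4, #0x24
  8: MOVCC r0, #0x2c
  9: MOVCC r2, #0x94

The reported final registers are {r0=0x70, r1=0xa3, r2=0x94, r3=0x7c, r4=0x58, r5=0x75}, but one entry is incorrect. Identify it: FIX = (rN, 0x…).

FIX = (r0, 0x2c)

0: ✓ CMP  NZCV=1000
1: ✓ MOVCC  r3←0x97
2: · MOVCS
3: ✓ CMP  NZCV=1000
4: ✓ ADDLT  r0←0x5c
5: ✓ MOVLE  r3←0x9c
6: ✓ CMP  NZCV=1000
7: ✓ ADDNE  r3←0x7c
8: ✓ MOVCC  r0←0x2c
9: ✓ MOVCC  r2←0x94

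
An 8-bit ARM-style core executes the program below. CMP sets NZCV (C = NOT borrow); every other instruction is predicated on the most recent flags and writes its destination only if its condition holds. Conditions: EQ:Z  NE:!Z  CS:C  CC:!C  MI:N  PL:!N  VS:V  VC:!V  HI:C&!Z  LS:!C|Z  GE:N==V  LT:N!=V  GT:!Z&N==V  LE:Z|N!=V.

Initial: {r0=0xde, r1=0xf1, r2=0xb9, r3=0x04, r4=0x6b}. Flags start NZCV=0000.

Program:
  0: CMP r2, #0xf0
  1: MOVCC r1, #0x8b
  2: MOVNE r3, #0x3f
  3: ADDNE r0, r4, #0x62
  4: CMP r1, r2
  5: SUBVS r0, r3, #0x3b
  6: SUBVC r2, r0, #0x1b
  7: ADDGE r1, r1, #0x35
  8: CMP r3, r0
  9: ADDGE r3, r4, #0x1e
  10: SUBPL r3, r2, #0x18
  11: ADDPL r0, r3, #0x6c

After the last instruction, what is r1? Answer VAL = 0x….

VAL = 0x8b

0: ✓ CMP  NZCV=1000
1: ✓ MOVCC  r1←0x8b
2: ✓ MOVNE  r3←0x3f
3: ✓ ADDNE  r0←0xcd
4: ✓ CMP  NZCV=1000
5: · SUBVS
6: ✓ SUBVC  r2←0xb2
7: · ADDGE
8: ✓ CMP  NZCV=0000
9: ✓ ADDGE  r3←0x89
10: ✓ SUBPL  r3←0x9a
11: ✓ ADDPL  r0←0x06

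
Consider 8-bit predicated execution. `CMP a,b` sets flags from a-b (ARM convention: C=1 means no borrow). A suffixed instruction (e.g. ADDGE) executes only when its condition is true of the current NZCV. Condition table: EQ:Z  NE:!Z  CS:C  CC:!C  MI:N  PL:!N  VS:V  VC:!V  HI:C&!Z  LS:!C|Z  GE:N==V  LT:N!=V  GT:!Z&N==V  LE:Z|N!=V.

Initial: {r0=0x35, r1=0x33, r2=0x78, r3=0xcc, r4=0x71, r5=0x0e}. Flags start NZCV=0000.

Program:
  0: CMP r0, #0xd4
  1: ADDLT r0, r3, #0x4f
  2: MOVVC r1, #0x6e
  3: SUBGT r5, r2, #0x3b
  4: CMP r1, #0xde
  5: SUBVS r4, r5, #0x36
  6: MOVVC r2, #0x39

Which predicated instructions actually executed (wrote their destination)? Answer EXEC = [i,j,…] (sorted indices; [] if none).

[0] flags=0000 → (cmp)
[1] flags=0000 LT?F → skip
[2] flags=0000 VC?T → r1=0x6e
[3] flags=0000 GT?T → r5=0x3d
[4] flags=1001 → (cmp)
[5] flags=1001 VS?T → r4=0x07
[6] flags=1001 VC?F → skip

EXEC = [2,3,5]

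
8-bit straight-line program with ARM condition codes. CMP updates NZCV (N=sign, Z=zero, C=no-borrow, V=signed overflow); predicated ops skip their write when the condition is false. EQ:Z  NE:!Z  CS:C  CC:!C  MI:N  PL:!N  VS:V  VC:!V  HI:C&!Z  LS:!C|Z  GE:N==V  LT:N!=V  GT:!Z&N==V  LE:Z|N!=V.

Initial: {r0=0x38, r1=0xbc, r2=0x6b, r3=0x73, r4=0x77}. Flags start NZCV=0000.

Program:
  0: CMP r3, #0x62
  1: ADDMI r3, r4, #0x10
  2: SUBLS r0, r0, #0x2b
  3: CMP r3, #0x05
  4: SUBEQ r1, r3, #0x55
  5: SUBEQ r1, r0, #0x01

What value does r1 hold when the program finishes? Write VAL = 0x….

0: ✓ CMP  NZCV=0010
1: · ADDMI
2: · SUBLS
3: ✓ CMP  NZCV=0010
4: · SUBEQ
5: · SUBEQ

VAL = 0xbc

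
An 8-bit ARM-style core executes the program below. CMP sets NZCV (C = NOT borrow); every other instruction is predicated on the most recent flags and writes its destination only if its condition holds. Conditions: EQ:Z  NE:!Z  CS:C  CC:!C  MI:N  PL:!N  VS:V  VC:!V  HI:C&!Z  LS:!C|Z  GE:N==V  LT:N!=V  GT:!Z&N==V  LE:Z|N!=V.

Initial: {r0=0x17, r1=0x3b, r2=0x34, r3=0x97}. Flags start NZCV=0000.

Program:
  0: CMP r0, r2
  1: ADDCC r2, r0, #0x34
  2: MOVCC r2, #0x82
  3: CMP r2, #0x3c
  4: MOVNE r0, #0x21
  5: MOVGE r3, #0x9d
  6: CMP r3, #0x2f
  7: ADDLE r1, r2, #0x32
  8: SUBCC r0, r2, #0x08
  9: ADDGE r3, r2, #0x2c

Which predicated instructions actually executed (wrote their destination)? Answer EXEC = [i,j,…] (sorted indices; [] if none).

0: ✓ CMP  NZCV=1000
1: ✓ ADDCC  r2←0x4b
2: ✓ MOVCC  r2←0x82
3: ✓ CMP  NZCV=0011
4: ✓ MOVNE  r0←0x21
5: · MOVGE
6: ✓ CMP  NZCV=0011
7: ✓ ADDLE  r1←0xb4
8: · SUBCC
9: · ADDGE

EXEC = [1,2,4,7]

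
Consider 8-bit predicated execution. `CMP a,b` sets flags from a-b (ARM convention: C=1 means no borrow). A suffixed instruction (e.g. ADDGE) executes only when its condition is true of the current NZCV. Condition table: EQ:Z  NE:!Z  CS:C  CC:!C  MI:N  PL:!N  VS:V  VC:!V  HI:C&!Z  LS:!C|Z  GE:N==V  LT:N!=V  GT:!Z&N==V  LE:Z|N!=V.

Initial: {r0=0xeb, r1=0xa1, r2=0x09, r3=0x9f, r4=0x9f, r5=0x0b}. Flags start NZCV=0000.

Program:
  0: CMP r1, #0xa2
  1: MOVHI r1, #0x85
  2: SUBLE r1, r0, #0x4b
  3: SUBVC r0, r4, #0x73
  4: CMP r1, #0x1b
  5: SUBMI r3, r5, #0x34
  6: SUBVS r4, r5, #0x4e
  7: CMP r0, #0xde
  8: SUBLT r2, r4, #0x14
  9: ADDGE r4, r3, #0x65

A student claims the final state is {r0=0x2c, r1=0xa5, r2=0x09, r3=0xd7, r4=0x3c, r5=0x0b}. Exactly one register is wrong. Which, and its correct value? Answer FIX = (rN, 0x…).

[0] flags=1000 → (cmp)
[1] flags=1000 HI?F → skip
[2] flags=1000 LE?T → r1=0xa0
[3] flags=1000 VC?T → r0=0x2c
[4] flags=1010 → (cmp)
[5] flags=1010 MI?T → r3=0xd7
[6] flags=1010 VS?F → skip
[7] flags=0000 → (cmp)
[8] flags=0000 LT?F → skip
[9] flags=0000 GE?T → r4=0x3c

FIX = (r1, 0xa0)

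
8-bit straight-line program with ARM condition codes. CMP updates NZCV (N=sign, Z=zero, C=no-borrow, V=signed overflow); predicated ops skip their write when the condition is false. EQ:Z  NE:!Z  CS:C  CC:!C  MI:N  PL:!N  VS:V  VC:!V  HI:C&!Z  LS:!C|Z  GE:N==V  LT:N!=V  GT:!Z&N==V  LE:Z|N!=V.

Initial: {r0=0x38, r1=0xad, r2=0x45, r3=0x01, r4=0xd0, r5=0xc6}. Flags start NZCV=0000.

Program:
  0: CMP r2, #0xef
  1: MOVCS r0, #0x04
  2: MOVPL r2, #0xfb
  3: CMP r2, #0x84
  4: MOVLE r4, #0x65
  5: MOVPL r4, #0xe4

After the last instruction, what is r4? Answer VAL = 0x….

VAL = 0xe4

[0] flags=0000 → (cmp)
[1] flags=0000 CS?F → skip
[2] flags=0000 PL?T → r2=0xfb
[3] flags=0010 → (cmp)
[4] flags=0010 LE?F → skip
[5] flags=0010 PL?T → r4=0xe4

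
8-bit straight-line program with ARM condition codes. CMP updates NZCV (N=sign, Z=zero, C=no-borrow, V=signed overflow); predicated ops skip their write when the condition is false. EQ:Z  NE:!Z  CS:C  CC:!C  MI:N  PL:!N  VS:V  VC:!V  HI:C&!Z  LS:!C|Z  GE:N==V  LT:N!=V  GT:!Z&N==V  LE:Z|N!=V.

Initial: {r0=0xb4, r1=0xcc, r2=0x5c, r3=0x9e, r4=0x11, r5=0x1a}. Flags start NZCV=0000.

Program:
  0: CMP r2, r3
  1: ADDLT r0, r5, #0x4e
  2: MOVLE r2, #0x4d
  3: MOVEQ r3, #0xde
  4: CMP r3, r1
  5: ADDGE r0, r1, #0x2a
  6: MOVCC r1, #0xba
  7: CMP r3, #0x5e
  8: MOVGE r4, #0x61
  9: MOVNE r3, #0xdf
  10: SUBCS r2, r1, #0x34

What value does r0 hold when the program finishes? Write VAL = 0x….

[0] flags=1001 → (cmp)
[1] flags=1001 LT?F → skip
[2] flags=1001 LE?F → skip
[3] flags=1001 EQ?F → skip
[4] flags=1000 → (cmp)
[5] flags=1000 GE?F → skip
[6] flags=1000 CC?T → r1=0xba
[7] flags=0011 → (cmp)
[8] flags=0011 GE?F → skip
[9] flags=0011 NE?T → r3=0xdf
[10] flags=0011 CS?T → r2=0x86

VAL = 0xb4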